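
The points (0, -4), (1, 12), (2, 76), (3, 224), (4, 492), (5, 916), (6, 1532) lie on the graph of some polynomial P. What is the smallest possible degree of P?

3

Forward differences of the values at s = 0, 1, 2, 3, 4, 5, 6:
  P  : -4  12  76  224  492  916  1532
  Δ  : 16  64  148  268  424  616
  Δ^2: 48  84  120  156  192
  Δ^3: 36  36  36  36
  Δ^4: 0  0  0
  Δ^5: 0  0
  Δ^6: 0
The third differences are constant (36) and nonzero, while all higher differences vanish, so the minimal degree is 3.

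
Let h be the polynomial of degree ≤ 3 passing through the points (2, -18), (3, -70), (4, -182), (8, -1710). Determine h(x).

h(x) = -4x^3 + 6x^2 - 6x + 2

Using the Lagrange interpolation formula with nodes 2, 3, 4, 8:
  L_0(x) = (x - 3)(x - 4)(x - 8) / -12
  L_1(x) = (x - 2)(x - 4)(x - 8) / 5
  L_2(x) = (x - 2)(x - 3)(x - 8) / -8
  L_3(x) = (x - 2)(x - 3)(x - 4) / 120
Then h(x) = -18·L_0(x) - 70·L_1(x) - 182·L_2(x) - 1710·L_3(x).
Expanding and collecting terms gives h(x) = -4x^3 + 6x^2 - 6x + 2.
Check: h(4) = -182. ✓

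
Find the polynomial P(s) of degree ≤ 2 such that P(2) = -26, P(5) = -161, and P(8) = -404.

P(s) = -6s^2 - 3s + 4

Write P(s) = as^2 + bs + c. Substituting each data point gives a linear system:
  4a + 2b + c = -26
  25a + 5b + c = -161
  64a + 8b + c = -404
Solving the system yields a = -6, b = -3, c = 4.
So P(s) = -6s^2 - 3s + 4.
Check: P(2) = -26. ✓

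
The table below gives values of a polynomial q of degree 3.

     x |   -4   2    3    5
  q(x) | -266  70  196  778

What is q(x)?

q(x) = 5x^3 + 5x^2 + 6x - 2

Write q(x) = ax^3 + bx^2 + cx + d. Substituting each data point gives a linear system:
  -64a + 16b - 4c + d = -266
  8a + 4b + 2c + d = 70
  27a + 9b + 3c + d = 196
  125a + 25b + 5c + d = 778
Solving the system yields a = 5, b = 5, c = 6, d = -2.
So q(x) = 5x³ + 5x² + 6x - 2.
Check: q(3) = 196. ✓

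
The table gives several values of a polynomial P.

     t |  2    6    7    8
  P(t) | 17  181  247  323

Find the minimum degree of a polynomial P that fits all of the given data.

Divided differences on the nodes 2, 6, 7, 8:
  order 0: 17  181  247  323
  order 1: 41  66  76
  order 2: 5  5
  order 3: 0
The order-2 divided differences are all 5 (nonzero) and every higher order vanishes, so the data lies on a polynomial of degree exactly 2.

2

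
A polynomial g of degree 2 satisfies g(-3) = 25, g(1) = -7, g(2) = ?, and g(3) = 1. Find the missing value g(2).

-5

The 3 known points determine the degree-2 polynomial uniquely.
Write g(n) = an^2 + bn + c. Substituting each data point gives a linear system:
  9a - 3b + c = 25
  a + b + c = -7
  9a + 3b + c = 1
Solving the system yields a = 2, b = -4, c = -5.
So g(n) = 2n^2 - 4n - 5.
Then g(2) = -5.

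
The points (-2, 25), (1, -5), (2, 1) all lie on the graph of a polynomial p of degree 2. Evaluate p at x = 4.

Using the Lagrange interpolation formula with nodes -2, 1, 2:
  L_0(x) = (x - 1)(x - 2) / 12
  L_1(x) = (x + 2)(x - 2) / -3
  L_2(x) = (x + 2)(x - 1) / 4
Then p(x) = 25·L_0(x) - 5·L_1(x) + 1·L_2(x).
Expanding and collecting terms gives p(x) = 4x² - 6x - 3.
Evaluating at x = 4: p(4) = 37.

37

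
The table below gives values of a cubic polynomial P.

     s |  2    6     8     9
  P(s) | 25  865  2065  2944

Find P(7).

1380

Write P(s) = as^3 + bs^2 + cs + d. Substituting each data point gives a linear system:
  8a + 4b + 2c + d = 25
  216a + 36b + 6c + d = 865
  512a + 64b + 8c + d = 2065
  729a + 81b + 9c + d = 2944
Solving the system yields a = 4, b = 1, c = -6, d = 1.
So P(s) = 4s^3 + s^2 - 6s + 1.
Then P(7) = 1380.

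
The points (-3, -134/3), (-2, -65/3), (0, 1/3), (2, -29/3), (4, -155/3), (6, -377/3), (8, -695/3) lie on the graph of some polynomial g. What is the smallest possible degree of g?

Divided differences on the nodes -3, -2, 0, 2, 4, 6, 8:
  order 0: -134/3  -65/3  1/3  -29/3  -155/3  -377/3  -695/3
  order 1: 23  11  -5  -21  -37  -53
  order 2: -4  -4  -4  -4  -4
  order 3: 0  0  0  0
  order 4: 0  0  0
  order 5: 0  0
  order 6: 0
The order-2 divided differences are all -4 (nonzero) and every higher order vanishes, so the data lies on a polynomial of degree exactly 2.

2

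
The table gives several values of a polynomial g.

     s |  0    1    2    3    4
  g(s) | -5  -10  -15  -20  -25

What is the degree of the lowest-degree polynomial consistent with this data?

1

Forward differences of the values at s = 0, 1, 2, 3, 4:
  g  : -5  -10  -15  -20  -25
  Δ  : -5  -5  -5  -5
  Δ^2: 0  0  0
  Δ^3: 0  0
  Δ^4: 0
The first differences are constant (-5) and nonzero, while all higher differences vanish, so the minimal degree is 1.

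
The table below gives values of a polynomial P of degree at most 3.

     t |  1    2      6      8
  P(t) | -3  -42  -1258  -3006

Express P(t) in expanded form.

P(t) = -6t^3 + t^2 + 2

Using the Lagrange interpolation formula with nodes 1, 2, 6, 8:
  L_0(t) = (t - 2)(t - 6)(t - 8) / -35
  L_1(t) = (t - 1)(t - 6)(t - 8) / 24
  L_2(t) = (t - 1)(t - 2)(t - 8) / -40
  L_3(t) = (t - 1)(t - 2)(t - 6) / 84
Then P(t) = -3·L_0(t) - 42·L_1(t) - 1258·L_2(t) - 3006·L_3(t).
Expanding and collecting terms gives P(t) = -6t^3 + t^2 + 2.
Check: P(2) = -42. ✓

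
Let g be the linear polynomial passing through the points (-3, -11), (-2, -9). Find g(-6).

-17

Using the Lagrange interpolation formula with nodes -3, -2:
  L_0(t) = (t + 2) / -1
  L_1(t) = (t + 3) / 1
Then g(t) = -11·L_0(t) - 9·L_1(t).
Expanding and collecting terms gives g(t) = 2t - 5.
Evaluating at t = -6: g(-6) = -17.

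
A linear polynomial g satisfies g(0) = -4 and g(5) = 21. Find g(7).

Using the Lagrange interpolation formula with nodes 0, 5:
  L_0(t) = (t - 5) / -5
  L_1(t) = t / 5
Then g(t) = -4·L_0(t) + 21·L_1(t).
Expanding and collecting terms gives g(t) = 5t - 4.
Evaluating at t = 7: g(7) = 31.

31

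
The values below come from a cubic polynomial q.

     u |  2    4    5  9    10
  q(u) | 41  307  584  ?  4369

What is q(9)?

The 4 known points determine the degree-3 polynomial uniquely.
Write q(u) = au^3 + bu^2 + cu + d. Substituting each data point gives a linear system:
  8a + 4b + 2c + d = 41
  64a + 16b + 4c + d = 307
  125a + 25b + 5c + d = 584
  1000a + 100b + 10c + d = 4369
Solving the system yields a = 4, b = 4, c = -3, d = -1.
So q(u) = 4u³ + 4u² - 3u - 1.
Then q(9) = 3212.

3212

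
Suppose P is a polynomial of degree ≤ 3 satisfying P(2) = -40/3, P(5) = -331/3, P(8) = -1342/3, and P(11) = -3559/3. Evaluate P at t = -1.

17/3

Write P(t) = at^3 + bt^2 + ct + d. Substituting each data point gives a linear system:
  8a + 4b + 2c + d = -40/3
  125a + 25b + 5c + d = -331/3
  512a + 64b + 8c + d = -1342/3
  1331a + 121b + 11c + d = -3559/3
Solving the system yields a = -1, b = 5/3, c = -5, d = -2.
So P(t) = -t^3 + (5/3)t^2 - 5t - 2.
Then P(-1) = 17/3.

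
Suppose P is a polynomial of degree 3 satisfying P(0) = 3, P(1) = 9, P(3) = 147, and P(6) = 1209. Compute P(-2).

-63

Using the Lagrange interpolation formula with nodes 0, 1, 3, 6:
  L_0(s) = (s - 1)(s - 3)(s - 6) / -18
  L_1(s) = s(s - 3)(s - 6) / 10
  L_2(s) = s(s - 1)(s - 6) / -18
  L_3(s) = s(s - 1)(s - 3) / 90
Then P(s) = 3·L_0(s) + 9·L_1(s) + 147·L_2(s) + 1209·L_3(s).
Expanding and collecting terms gives P(s) = 6s^3 - 3s^2 + 3s + 3.
Evaluating at s = -2: P(-2) = -63.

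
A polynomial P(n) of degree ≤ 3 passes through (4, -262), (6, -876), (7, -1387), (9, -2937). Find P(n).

Using the Lagrange interpolation formula with nodes 4, 6, 7, 9:
  L_0(n) = (n - 6)(n - 7)(n - 9) / -30
  L_1(n) = (n - 4)(n - 7)(n - 9) / 6
  L_2(n) = (n - 4)(n - 6)(n - 9) / -6
  L_3(n) = (n - 4)(n - 6)(n - 7) / 30
Then P(n) = -262·L_0(n) - 876·L_1(n) - 1387·L_2(n) - 2937·L_3(n).
Expanding and collecting terms gives P(n) = -4n^3 - 3n + 6.
Check: P(9) = -2937. ✓

P(n) = -4n^3 - 3n + 6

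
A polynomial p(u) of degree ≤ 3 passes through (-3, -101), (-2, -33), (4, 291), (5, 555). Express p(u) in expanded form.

Using the Lagrange interpolation formula with nodes -3, -2, 4, 5:
  L_0(u) = (u + 2)(u - 4)(u - 5) / -56
  L_1(u) = (u + 3)(u - 4)(u - 5) / 42
  L_2(u) = (u + 3)(u + 2)(u - 5) / -42
  L_3(u) = (u + 3)(u + 2)(u - 4) / 56
Then p(u) = -101·L_0(u) - 33·L_1(u) + 291·L_2(u) + 555·L_3(u).
Expanding and collecting terms gives p(u) = 4u^3 + 2u^2 + 2u - 5.
Check: p(-2) = -33. ✓

p(u) = 4u^3 + 2u^2 + 2u - 5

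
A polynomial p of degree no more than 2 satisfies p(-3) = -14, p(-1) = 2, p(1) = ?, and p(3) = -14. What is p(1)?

2

The 3 known points determine the degree-2 polynomial uniquely.
Write p(x) = ax^2 + bx + c. Substituting each data point gives a linear system:
  9a - 3b + c = -14
  a - b + c = 2
  9a + 3b + c = -14
Solving the system yields a = -2, b = 0, c = 4.
So p(x) = -2x² + 4.
Then p(1) = 2.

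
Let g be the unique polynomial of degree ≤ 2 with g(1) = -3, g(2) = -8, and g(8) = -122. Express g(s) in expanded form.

Write g(s) = as^2 + bs + c. Substituting each data point gives a linear system:
  a + b + c = -3
  4a + 2b + c = -8
  64a + 8b + c = -122
Solving the system yields a = -2, b = 1, c = -2.
So g(s) = -2s² + s - 2.
Check: g(2) = -8. ✓

g(s) = -2s^2 + s - 2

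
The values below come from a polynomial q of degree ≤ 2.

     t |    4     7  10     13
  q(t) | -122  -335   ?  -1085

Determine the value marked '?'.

-656

On equispaced nodes a degree-2 polynomial has vanishing third forward difference, so
  - q(4) + 3·q(7) - 3·q(10) + q(13) = 0.
Substituting the known values and solving for q(10):
  -3·q(10) = 1968
  q(10) = -656.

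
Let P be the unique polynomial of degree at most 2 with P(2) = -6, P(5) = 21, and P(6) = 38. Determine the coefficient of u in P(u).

Write P(u) = au^2 + bu + c. Substituting each data point gives a linear system:
  4a + 2b + c = -6
  25a + 5b + c = 21
  36a + 6b + c = 38
Solving the system yields a = 2, b = -5, c = -4.
So P(u) = 2u^2 - 5u - 4.
The coefficient of u is -5.

-5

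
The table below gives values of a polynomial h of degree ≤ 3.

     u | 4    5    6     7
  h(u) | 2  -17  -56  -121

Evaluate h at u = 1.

Using the Lagrange interpolation formula with nodes 4, 5, 6, 7:
  L_0(u) = (u - 5)(u - 6)(u - 7) / -6
  L_1(u) = (u - 4)(u - 6)(u - 7) / 2
  L_2(u) = (u - 4)(u - 5)(u - 7) / -2
  L_3(u) = (u - 4)(u - 5)(u - 6) / 6
Then h(u) = 2·L_0(u) - 17·L_1(u) - 56·L_2(u) - 121·L_3(u).
Expanding and collecting terms gives h(u) = -u^3 + 5u^2 - 3u - 2.
Evaluating at u = 1: h(1) = -1.

-1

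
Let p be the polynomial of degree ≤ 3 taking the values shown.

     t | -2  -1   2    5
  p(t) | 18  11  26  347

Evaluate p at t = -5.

-93

Using the Lagrange interpolation formula with nodes -2, -1, 2, 5:
  L_0(t) = (t + 1)(t - 2)(t - 5) / -28
  L_1(t) = (t + 2)(t - 2)(t - 5) / 18
  L_2(t) = (t + 2)(t + 1)(t - 5) / -36
  L_3(t) = (t + 2)(t + 1)(t - 2) / 126
Then p(t) = 18·L_0(t) + 11·L_1(t) + 26·L_2(t) + 347·L_3(t).
Expanding and collecting terms gives p(t) = 2t³ + 5t² - 6t + 2.
Evaluating at t = -5: p(-5) = -93.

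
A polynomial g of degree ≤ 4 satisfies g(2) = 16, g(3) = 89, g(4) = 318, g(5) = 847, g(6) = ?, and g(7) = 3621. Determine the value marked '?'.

1868

The 5 known points determine the degree-4 polynomial uniquely.
Write g(u) = au^4 + bu^3 + cu^2 + du + e. Substituting each data point gives a linear system:
  16a + 8b + 4c + 2d + e = 16
  81a + 27b + 9c + 3d + e = 89
  256a + 64b + 16c + 4d + e = 318
  625a + 125b + 25c + 5d + e = 847
  2401a + 343b + 49c + 7d + e = 3621
Solving the system yields a = 2, b = -4, c = 4, d = -1, e = 2.
So g(u) = 2u^4 - 4u^3 + 4u^2 - u + 2.
Then g(6) = 1868.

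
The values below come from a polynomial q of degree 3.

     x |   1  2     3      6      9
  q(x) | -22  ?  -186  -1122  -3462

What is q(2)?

-74

The 4 known points determine the degree-3 polynomial uniquely.
Write q(x) = ax^3 + bx^2 + cx + d. Substituting each data point gives a linear system:
  a + b + c + d = -22
  27a + 9b + 3c + d = -186
  216a + 36b + 6c + d = -1122
  729a + 81b + 9c + d = -3462
Solving the system yields a = -4, b = -6, c = -6, d = -6.
So q(x) = -4x³ - 6x² - 6x - 6.
Then q(2) = -74.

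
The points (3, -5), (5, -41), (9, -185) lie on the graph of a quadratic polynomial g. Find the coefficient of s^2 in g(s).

Write g(s) = as^2 + bs + c. Substituting each data point gives a linear system:
  9a + 3b + c = -5
  25a + 5b + c = -41
  81a + 9b + c = -185
Solving the system yields a = -3, b = 6, c = 4.
So g(s) = -3s^2 + 6s + 4.
The leading coefficient is -3.

-3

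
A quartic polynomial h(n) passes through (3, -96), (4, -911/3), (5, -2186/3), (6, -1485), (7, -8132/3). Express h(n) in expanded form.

h(n) = -n^4 - n^3 + (1/3)n^2 + 2n + 3

Using the Lagrange interpolation formula with nodes 3, 4, 5, 6, 7:
  L_0(n) = (n - 4)(n - 5)(n - 6)(n - 7) / 24
  L_1(n) = (n - 3)(n - 5)(n - 6)(n - 7) / -6
  L_2(n) = (n - 3)(n - 4)(n - 6)(n - 7) / 4
  L_3(n) = (n - 3)(n - 4)(n - 5)(n - 7) / -6
  L_4(n) = (n - 3)(n - 4)(n - 5)(n - 6) / 24
Then h(n) = -96·L_0(n) - 911/3·L_1(n) - 2186/3·L_2(n) - 1485·L_3(n) - 8132/3·L_4(n).
Expanding and collecting terms gives h(n) = -n^4 - n^3 + (1/3)n^2 + 2n + 3.
Check: h(6) = -1485. ✓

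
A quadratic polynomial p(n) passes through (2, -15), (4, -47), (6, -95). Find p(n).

Write p(n) = an^2 + bn + c. Substituting each data point gives a linear system:
  4a + 2b + c = -15
  16a + 4b + c = -47
  36a + 6b + c = -95
Solving the system yields a = -2, b = -4, c = 1.
So p(n) = -2n^2 - 4n + 1.
Check: p(6) = -95. ✓

p(n) = -2n^2 - 4n + 1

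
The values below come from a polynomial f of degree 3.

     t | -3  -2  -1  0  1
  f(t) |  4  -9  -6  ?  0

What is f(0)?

1

On equispaced nodes a degree-3 polynomial has vanishing fourth forward difference, so
  f(-3) - 4·f(-2) + 6·f(-1) - 4·f(0) + f(1) = 0.
Substituting the known values and solving for f(0):
  -4·f(0) = -4
  f(0) = 1.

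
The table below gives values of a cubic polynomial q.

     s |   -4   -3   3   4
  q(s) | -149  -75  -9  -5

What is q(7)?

Using the Lagrange interpolation formula with nodes -4, -3, 3, 4:
  L_0(s) = (s + 3)(s - 3)(s - 4) / -56
  L_1(s) = (s + 4)(s - 3)(s - 4) / 42
  L_2(s) = (s + 4)(s + 3)(s - 4) / -42
  L_3(s) = (s + 4)(s + 3)(s - 3) / 56
Then q(s) = -149·L_0(s) - 75·L_1(s) - 9·L_2(s) - 5·L_3(s).
Expanding and collecting terms gives q(s) = s^3 - 5s^2 + 2s + 3.
Evaluating at s = 7: q(7) = 115.

115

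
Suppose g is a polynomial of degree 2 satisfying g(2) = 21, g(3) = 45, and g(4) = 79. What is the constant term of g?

Write g(n) = an^2 + bn + c. Substituting each data point gives a linear system:
  4a + 2b + c = 21
  9a + 3b + c = 45
  16a + 4b + c = 79
Solving the system yields a = 5, b = -1, c = 3.
So g(n) = 5n^2 - n + 3.
The constant term is 3.

3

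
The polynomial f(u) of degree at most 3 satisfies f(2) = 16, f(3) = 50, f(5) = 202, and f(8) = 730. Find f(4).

110

Write f(u) = au^3 + bu^2 + cu + d. Substituting each data point gives a linear system:
  8a + 4b + 2c + d = 16
  27a + 9b + 3c + d = 50
  125a + 25b + 5c + d = 202
  512a + 64b + 8c + d = 730
Solving the system yields a = 1, b = 4, c = -5, d = 2.
So f(u) = u³ + 4u² - 5u + 2.
Then f(4) = 110.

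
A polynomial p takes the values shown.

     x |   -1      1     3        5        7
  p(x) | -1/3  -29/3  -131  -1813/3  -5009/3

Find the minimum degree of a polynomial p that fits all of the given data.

3

Forward differences of the values at x = -1, 1, 3, 5, 7:
  p  : -1/3  -29/3  -131  -1813/3  -5009/3
  Δ  : -28/3  -364/3  -1420/3  -3196/3
  Δ^2: -112  -352  -592
  Δ^3: -240  -240
  Δ^4: 0
The third differences are constant (-240) and nonzero, while all higher differences vanish, so the minimal degree is 3.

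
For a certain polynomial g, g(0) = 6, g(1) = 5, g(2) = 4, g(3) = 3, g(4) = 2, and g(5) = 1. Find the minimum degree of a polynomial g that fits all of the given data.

Forward differences of the values at u = 0, 1, 2, 3, 4, 5:
  g  : 6  5  4  3  2  1
  Δ  : -1  -1  -1  -1  -1
  Δ^2: 0  0  0  0
  Δ^3: 0  0  0
  Δ^4: 0  0
  Δ^5: 0
The first differences are constant (-1) and nonzero, while all higher differences vanish, so the minimal degree is 1.

1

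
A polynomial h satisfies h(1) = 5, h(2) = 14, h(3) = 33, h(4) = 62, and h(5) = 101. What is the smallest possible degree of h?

2

Forward differences of the values at t = 1, 2, 3, 4, 5:
  h  : 5  14  33  62  101
  Δ  : 9  19  29  39
  Δ^2: 10  10  10
  Δ^3: 0  0
  Δ^4: 0
The second differences are constant (10) and nonzero, while all higher differences vanish, so the minimal degree is 2.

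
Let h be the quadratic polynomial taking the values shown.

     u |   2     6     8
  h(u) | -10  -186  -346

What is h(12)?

-810

Write h(u) = au^2 + bu + c. Substituting each data point gives a linear system:
  4a + 2b + c = -10
  36a + 6b + c = -186
  64a + 8b + c = -346
Solving the system yields a = -6, b = 4, c = 6.
So h(u) = -6u² + 4u + 6.
Then h(12) = -810.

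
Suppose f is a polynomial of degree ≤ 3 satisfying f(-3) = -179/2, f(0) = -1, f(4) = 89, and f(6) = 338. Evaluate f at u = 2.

Write f(u) = au^3 + bu^2 + cu + d. Substituting each data point gives a linear system:
  -27a + 9b - 3c + d = -179/2
  d = -1
  64a + 16b + 4c + d = 89
  216a + 36b + 6c + d = 338
Solving the system yields a = 2, b = -3, c = 5/2, d = -1.
So f(u) = 2u³ - 3u² + (5/2)u - 1.
Then f(2) = 8.

8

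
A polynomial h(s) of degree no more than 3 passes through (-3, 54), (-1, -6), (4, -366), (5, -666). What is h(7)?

-1686

Write h(s) = as^3 + bs^2 + cs + d. Substituting each data point gives a linear system:
  -27a + 9b - 3c + d = 54
  -a + b - c + d = -6
  64a + 16b + 4c + d = -366
  125a + 25b + 5c + d = -666
Solving the system yields a = -4, b = -6, c = -2, d = -6.
So h(s) = -4s³ - 6s² - 2s - 6.
Then h(7) = -1686.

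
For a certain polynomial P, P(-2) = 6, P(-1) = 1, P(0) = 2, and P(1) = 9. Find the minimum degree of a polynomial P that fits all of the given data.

2

Forward differences of the values at u = -2, -1, 0, 1:
  P  : 6  1  2  9
  Δ  : -5  1  7
  Δ^2: 6  6
  Δ^3: 0
The second differences are constant (6) and nonzero, while all higher differences vanish, so the minimal degree is 2.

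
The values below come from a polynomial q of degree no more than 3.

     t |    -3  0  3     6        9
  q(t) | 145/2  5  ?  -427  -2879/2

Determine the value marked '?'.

-107/2

The 4 known points determine the degree-3 polynomial uniquely.
Write q(t) = at^3 + bt^2 + ct + d. Substituting each data point gives a linear system:
  -27a + 9b - 3c + d = 145/2
  d = 5
  216a + 36b + 6c + d = -427
  729a + 81b + 9c + d = -2879/2
Solving the system yields a = -2, b = 1/2, c = -3, d = 5.
So q(t) = -2t^3 + (1/2)t^2 - 3t + 5.
Then q(3) = -107/2.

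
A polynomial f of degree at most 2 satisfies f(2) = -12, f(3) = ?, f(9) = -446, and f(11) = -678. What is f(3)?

The 3 known points determine the degree-2 polynomial uniquely.
Write f(t) = at^2 + bt + c. Substituting each data point gives a linear system:
  4a + 2b + c = -12
  81a + 9b + c = -446
  121a + 11b + c = -678
Solving the system yields a = -6, b = 4, c = 4.
So f(t) = -6t² + 4t + 4.
Then f(3) = -38.

-38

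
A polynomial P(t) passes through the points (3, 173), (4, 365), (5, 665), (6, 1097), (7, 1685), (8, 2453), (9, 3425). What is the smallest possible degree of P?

Forward differences of the values at t = 3, 4, 5, 6, 7, 8, 9:
  P  : 173  365  665  1097  1685  2453  3425
  Δ  : 192  300  432  588  768  972
  Δ^2: 108  132  156  180  204
  Δ^3: 24  24  24  24
  Δ^4: 0  0  0
  Δ^5: 0  0
  Δ^6: 0
The third differences are constant (24) and nonzero, while all higher differences vanish, so the minimal degree is 3.

3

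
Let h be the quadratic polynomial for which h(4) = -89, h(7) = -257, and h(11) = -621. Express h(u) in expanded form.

h(u) = -5u^2 - u - 5

Using the Lagrange interpolation formula with nodes 4, 7, 11:
  L_0(u) = (u - 7)(u - 11) / 21
  L_1(u) = (u - 4)(u - 11) / -12
  L_2(u) = (u - 4)(u - 7) / 28
Then h(u) = -89·L_0(u) - 257·L_1(u) - 621·L_2(u).
Expanding and collecting terms gives h(u) = -5u^2 - u - 5.
Check: h(4) = -89. ✓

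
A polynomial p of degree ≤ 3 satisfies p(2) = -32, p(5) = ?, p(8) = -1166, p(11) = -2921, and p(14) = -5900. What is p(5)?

-311

On equispaced nodes a degree-3 polynomial has vanishing fourth forward difference, so
  p(2) - 4·p(5) + 6·p(8) - 4·p(11) + p(14) = 0.
Substituting the known values and solving for p(5):
  -4·p(5) = 1244
  p(5) = -311.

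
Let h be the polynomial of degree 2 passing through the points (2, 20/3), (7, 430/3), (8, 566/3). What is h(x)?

h(x) = 3x^2 + (1/3)x - 6

Write h(x) = ax^2 + bx + c. Substituting each data point gives a linear system:
  4a + 2b + c = 20/3
  49a + 7b + c = 430/3
  64a + 8b + c = 566/3
Solving the system yields a = 3, b = 1/3, c = -6.
So h(x) = 3x^2 + (1/3)x - 6.
Check: h(2) = 20/3. ✓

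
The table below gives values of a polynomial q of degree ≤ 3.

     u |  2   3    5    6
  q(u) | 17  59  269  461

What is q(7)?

Write q(u) = au^3 + bu^2 + cu + d. Substituting each data point gives a linear system:
  8a + 4b + 2c + d = 17
  27a + 9b + 3c + d = 59
  125a + 25b + 5c + d = 269
  216a + 36b + 6c + d = 461
Solving the system yields a = 2, b = 1, c = -1, d = -1.
So q(u) = 2u^3 + u^2 - u - 1.
Then q(7) = 727.

727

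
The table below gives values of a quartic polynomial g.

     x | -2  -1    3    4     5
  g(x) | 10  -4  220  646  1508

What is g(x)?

Write g(x) = ax^4 + bx^3 + cx^2 + dx + e. Substituting each data point gives a linear system:
  16a - 8b + 4c - 2d + e = 10
  a - b + c - d + e = -4
  81a + 27b + 9c + 3d + e = 220
  256a + 64b + 16c + 4d + e = 646
  625a + 125b + 25c + 5d + e = 1508
Solving the system yields a = 2, b = 2, c = 0, d = 2, e = -2.
So g(x) = 2x^4 + 2x^3 + 2x - 2.
Check: g(4) = 646. ✓

g(x) = 2x^4 + 2x^3 + 2x - 2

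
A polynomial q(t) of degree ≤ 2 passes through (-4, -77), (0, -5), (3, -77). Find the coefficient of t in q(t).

Write q(t) = at^2 + bt + c. Substituting each data point gives a linear system:
  16a - 4b + c = -77
  c = -5
  9a + 3b + c = -77
Solving the system yields a = -6, b = -6, c = -5.
So q(t) = -6t^2 - 6t - 5.
The coefficient of t is -6.

-6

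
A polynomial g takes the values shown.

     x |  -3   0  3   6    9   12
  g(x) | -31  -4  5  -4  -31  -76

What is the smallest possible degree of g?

2

Forward differences of the values at x = -3, 0, 3, 6, 9, 12:
  g  : -31  -4  5  -4  -31  -76
  Δ  : 27  9  -9  -27  -45
  Δ^2: -18  -18  -18  -18
  Δ^3: 0  0  0
  Δ^4: 0  0
  Δ^5: 0
The second differences are constant (-18) and nonzero, while all higher differences vanish, so the minimal degree is 2.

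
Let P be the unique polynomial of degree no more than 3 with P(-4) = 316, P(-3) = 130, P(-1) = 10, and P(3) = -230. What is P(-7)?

Using the Lagrange interpolation formula with nodes -4, -3, -1, 3:
  L_0(u) = (u + 3)(u + 1)(u - 3) / -21
  L_1(u) = (u + 4)(u + 1)(u - 3) / 12
  L_2(u) = (u + 4)(u + 3)(u - 3) / -24
  L_3(u) = (u + 4)(u + 3)(u + 1) / 168
Then P(u) = 316·L_0(u) + 130·L_1(u) + 10·L_2(u) - 230·L_3(u).
Expanding and collecting terms gives P(u) = -6u^3 - 6u^2 - 6u + 4.
Evaluating at u = -7: P(-7) = 1810.

1810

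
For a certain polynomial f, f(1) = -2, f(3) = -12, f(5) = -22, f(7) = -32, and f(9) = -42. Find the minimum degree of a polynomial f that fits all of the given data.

1

Forward differences of the values at n = 1, 3, 5, 7, 9:
  f  : -2  -12  -22  -32  -42
  Δ  : -10  -10  -10  -10
  Δ^2: 0  0  0
  Δ^3: 0  0
  Δ^4: 0
The first differences are constant (-10) and nonzero, while all higher differences vanish, so the minimal degree is 1.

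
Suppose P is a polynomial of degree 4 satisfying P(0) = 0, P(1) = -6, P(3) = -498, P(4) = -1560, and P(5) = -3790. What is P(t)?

Write P(t) = at^4 + bt^3 + ct^2 + dt + e. Substituting each data point gives a linear system:
  e = 0
  a + b + c + d + e = -6
  81a + 27b + 9c + 3d + e = -498
  256a + 64b + 16c + 4d + e = -1560
  625a + 125b + 25c + 5d + e = -3790
Solving the system yields a = -6, b = 0, c = -2, d = 2, e = 0.
So P(t) = -6t^4 - 2t^2 + 2t.
Check: P(1) = -6. ✓

P(t) = -6t^4 - 2t^2 + 2t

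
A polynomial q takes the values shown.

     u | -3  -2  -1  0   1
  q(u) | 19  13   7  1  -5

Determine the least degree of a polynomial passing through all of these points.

1

Forward differences of the values at u = -3, -2, -1, 0, 1:
  q  : 19  13  7  1  -5
  Δ  : -6  -6  -6  -6
  Δ^2: 0  0  0
  Δ^3: 0  0
  Δ^4: 0
The first differences are constant (-6) and nonzero, while all higher differences vanish, so the minimal degree is 1.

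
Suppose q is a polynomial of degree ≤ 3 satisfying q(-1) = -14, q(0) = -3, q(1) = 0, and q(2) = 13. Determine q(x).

q(x) = 3x^3 - 4x^2 + 4x - 3

Write q(x) = ax^3 + bx^2 + cx + d. Substituting each data point gives a linear system:
  -a + b - c + d = -14
  d = -3
  a + b + c + d = 0
  8a + 4b + 2c + d = 13
Solving the system yields a = 3, b = -4, c = 4, d = -3.
So q(x) = 3x^3 - 4x^2 + 4x - 3.
Check: q(0) = -3. ✓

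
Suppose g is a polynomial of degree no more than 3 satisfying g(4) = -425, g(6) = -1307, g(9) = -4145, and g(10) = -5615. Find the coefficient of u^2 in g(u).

Write g(u) = au^3 + bu^2 + cu + d. Substituting each data point gives a linear system:
  64a + 16b + 4c + d = -425
  216a + 36b + 6c + d = -1307
  729a + 81b + 9c + d = -4145
  1000a + 100b + 10c + d = -5615
Solving the system yields a = -5, b = -6, c = -1, d = -5.
So g(u) = -5u^3 - 6u^2 - u - 5.
The coefficient of u^2 is -6.

-6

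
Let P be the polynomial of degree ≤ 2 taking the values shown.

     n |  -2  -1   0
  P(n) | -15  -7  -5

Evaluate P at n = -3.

Using the Lagrange interpolation formula with nodes -2, -1, 0:
  L_0(n) = (n + 1)n / 2
  L_1(n) = (n + 2)n / -1
  L_2(n) = (n + 2)(n + 1) / 2
Then P(n) = -15·L_0(n) - 7·L_1(n) - 5·L_2(n).
Expanding and collecting terms gives P(n) = -3n^2 - n - 5.
Evaluating at n = -3: P(-3) = -29.

-29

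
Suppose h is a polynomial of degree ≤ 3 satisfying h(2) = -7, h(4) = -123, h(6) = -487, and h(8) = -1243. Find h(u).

Using the Lagrange interpolation formula with nodes 2, 4, 6, 8:
  L_0(u) = (u - 4)(u - 6)(u - 8) / -48
  L_1(u) = (u - 2)(u - 6)(u - 8) / 16
  L_2(u) = (u - 2)(u - 4)(u - 8) / -16
  L_3(u) = (u - 2)(u - 4)(u - 6) / 48
Then h(u) = -7·L_0(u) - 123·L_1(u) - 487·L_2(u) - 1243·L_3(u).
Expanding and collecting terms gives h(u) = -3u³ + 5u² - 4u + 5.
Check: h(4) = -123. ✓

h(u) = -3u^3 + 5u^2 - 4u + 5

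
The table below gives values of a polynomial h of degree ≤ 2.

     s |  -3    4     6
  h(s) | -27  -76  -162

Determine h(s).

h(s) = -4s^2 - 3s

Write h(s) = as^2 + bs + c. Substituting each data point gives a linear system:
  9a - 3b + c = -27
  16a + 4b + c = -76
  36a + 6b + c = -162
Solving the system yields a = -4, b = -3, c = 0.
So h(s) = -4s^2 - 3s.
Check: h(4) = -76. ✓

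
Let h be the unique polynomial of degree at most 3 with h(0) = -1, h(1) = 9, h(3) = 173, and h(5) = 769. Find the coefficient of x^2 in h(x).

Write h(x) = ax^3 + bx^2 + cx + d. Substituting each data point gives a linear system:
  d = -1
  a + b + c + d = 9
  27a + 9b + 3c + d = 173
  125a + 25b + 5c + d = 769
Solving the system yields a = 6, b = 0, c = 4, d = -1.
So h(x) = 6x^3 + 4x - 1.
The coefficient of x^2 is 0.

0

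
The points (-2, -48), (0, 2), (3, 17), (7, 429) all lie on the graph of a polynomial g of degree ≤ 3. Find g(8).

682

Using the Lagrange interpolation formula with nodes -2, 0, 3, 7:
  L_0(t) = t(t - 3)(t - 7) / -90
  L_1(t) = (t + 2)(t - 3)(t - 7) / 42
  L_2(t) = (t + 2)t(t - 7) / -60
  L_3(t) = (t + 2)t(t - 3) / 252
Then g(t) = -48·L_0(t) + 2·L_1(t) + 17·L_2(t) + 429·L_3(t).
Expanding and collecting terms gives g(t) = 2t^3 - 6t^2 + 5t + 2.
Evaluating at t = 8: g(8) = 682.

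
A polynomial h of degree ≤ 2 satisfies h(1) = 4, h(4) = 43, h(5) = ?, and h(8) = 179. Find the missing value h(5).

68

The 3 known points determine the degree-2 polynomial uniquely.
Write h(x) = ax^2 + bx + c. Substituting each data point gives a linear system:
  a + b + c = 4
  16a + 4b + c = 43
  64a + 8b + c = 179
Solving the system yields a = 3, b = -2, c = 3.
So h(x) = 3x² - 2x + 3.
Then h(5) = 68.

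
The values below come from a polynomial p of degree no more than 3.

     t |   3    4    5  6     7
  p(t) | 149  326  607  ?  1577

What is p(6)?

On equispaced nodes a degree-3 polynomial has vanishing fourth forward difference, so
  p(3) - 4·p(4) + 6·p(5) - 4·p(6) + p(7) = 0.
Substituting the known values and solving for p(6):
  -4·p(6) = -4064
  p(6) = 1016.

1016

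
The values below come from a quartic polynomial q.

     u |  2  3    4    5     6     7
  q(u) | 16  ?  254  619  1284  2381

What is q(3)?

81

The 5 known points determine the degree-4 polynomial uniquely.
Write q(u) = au^4 + bu^3 + cu^2 + du + e. Substituting each data point gives a linear system:
  16a + 8b + 4c + 2d + e = 16
  256a + 64b + 16c + 4d + e = 254
  625a + 125b + 25c + 5d + e = 619
  1296a + 216b + 36c + 6d + e = 1284
  2401a + 343b + 49c + 7d + e = 2381
Solving the system yields a = 1, b = 0, c = -1, d = 5, e = -6.
So q(u) = u^4 - u^2 + 5u - 6.
Then q(3) = 81.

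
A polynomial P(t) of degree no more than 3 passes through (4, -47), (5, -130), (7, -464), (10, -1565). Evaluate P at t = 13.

-3674

Write P(t) = at^3 + bt^2 + ct + d. Substituting each data point gives a linear system:
  64a + 16b + 4c + d = -47
  125a + 25b + 5c + d = -130
  343a + 49b + 7c + d = -464
  1000a + 100b + 10c + d = -1565
Solving the system yields a = -2, b = 4, c = 3, d = 5.
So P(t) = -2t^3 + 4t^2 + 3t + 5.
Then P(13) = -3674.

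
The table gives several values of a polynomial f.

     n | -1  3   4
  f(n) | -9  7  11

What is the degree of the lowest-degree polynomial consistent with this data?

Divided differences on the nodes -1, 3, 4:
  order 0: -9  7  11
  order 1: 4  4
  order 2: 0
The order-1 divided differences are all 4 (nonzero) and every higher order vanishes, so the data lies on a polynomial of degree exactly 1.

1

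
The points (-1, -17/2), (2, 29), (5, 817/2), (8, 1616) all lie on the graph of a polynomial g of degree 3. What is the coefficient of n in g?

Write g(n) = an^3 + bn^2 + cn + d. Substituting each data point gives a linear system:
  -a + b - c + d = -17/2
  8a + 4b + 2c + d = 29
  125a + 25b + 5c + d = 817/2
  512a + 64b + 8c + d = 1616
Solving the system yields a = 3, b = 1, c = 5/2, d = -4.
So g(n) = 3n³ + n² + (5/2)n - 4.
The coefficient of n is 5/2.

5/2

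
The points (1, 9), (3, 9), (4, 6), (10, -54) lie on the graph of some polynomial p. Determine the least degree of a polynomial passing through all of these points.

2

Divided differences on the nodes 1, 3, 4, 10:
  order 0: 9  9  6  -54
  order 1: 0  -3  -10
  order 2: -1  -1
  order 3: 0
The order-2 divided differences are all -1 (nonzero) and every higher order vanishes, so the data lies on a polynomial of degree exactly 2.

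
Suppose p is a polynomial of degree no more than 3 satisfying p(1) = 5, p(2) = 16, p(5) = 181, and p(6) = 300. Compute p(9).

Write p(n) = an^3 + bn^2 + cn + d. Substituting each data point gives a linear system:
  a + b + c + d = 5
  8a + 4b + 2c + d = 16
  125a + 25b + 5c + d = 181
  216a + 36b + 6c + d = 300
Solving the system yields a = 1, b = 3, c = -5, d = 6.
So p(n) = n³ + 3n² - 5n + 6.
Then p(9) = 933.

933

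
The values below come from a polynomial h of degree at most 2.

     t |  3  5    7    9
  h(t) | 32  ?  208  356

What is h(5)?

100

On equispaced nodes a degree-2 polynomial has vanishing third forward difference, so
  - h(3) + 3·h(5) - 3·h(7) + h(9) = 0.
Substituting the known values and solving for h(5):
  3·h(5) = 300
  h(5) = 100.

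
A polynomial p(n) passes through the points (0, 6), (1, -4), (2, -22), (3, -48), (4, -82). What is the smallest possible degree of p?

2

Forward differences of the values at n = 0, 1, 2, 3, 4:
  p  : 6  -4  -22  -48  -82
  Δ  : -10  -18  -26  -34
  Δ^2: -8  -8  -8
  Δ^3: 0  0
  Δ^4: 0
The second differences are constant (-8) and nonzero, while all higher differences vanish, so the minimal degree is 2.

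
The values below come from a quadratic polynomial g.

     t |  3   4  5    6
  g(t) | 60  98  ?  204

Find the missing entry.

The 3 known points determine the degree-2 polynomial uniquely.
Write g(t) = at^2 + bt + c. Substituting each data point gives a linear system:
  9a + 3b + c = 60
  16a + 4b + c = 98
  36a + 6b + c = 204
Solving the system yields a = 5, b = 3, c = 6.
So g(t) = 5t^2 + 3t + 6.
Then g(5) = 146.

146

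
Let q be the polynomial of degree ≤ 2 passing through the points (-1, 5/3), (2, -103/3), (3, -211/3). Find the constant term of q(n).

5/3

Write q(n) = an^2 + bn + c. Substituting each data point gives a linear system:
  a - b + c = 5/3
  4a + 2b + c = -103/3
  9a + 3b + c = -211/3
Solving the system yields a = -6, b = -6, c = 5/3.
So q(n) = -6n² - 6n + 5/3.
The constant term is 5/3.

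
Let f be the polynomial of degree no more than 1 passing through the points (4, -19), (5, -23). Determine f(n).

Using the Lagrange interpolation formula with nodes 4, 5:
  L_0(n) = (n - 5) / -1
  L_1(n) = (n - 4) / 1
Then f(n) = -19·L_0(n) - 23·L_1(n).
Expanding and collecting terms gives f(n) = -4n - 3.
Check: f(5) = -23. ✓

f(n) = -4n - 3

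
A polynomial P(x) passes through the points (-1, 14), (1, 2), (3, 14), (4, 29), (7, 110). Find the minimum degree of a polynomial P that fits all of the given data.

2

Divided differences on the nodes -1, 1, 3, 4, 7:
  order 0: 14  2  14  29  110
  order 1: -6  6  15  27
  order 2: 3  3  3
  order 3: 0  0
  order 4: 0
The order-2 divided differences are all 3 (nonzero) and every higher order vanishes, so the data lies on a polynomial of degree exactly 2.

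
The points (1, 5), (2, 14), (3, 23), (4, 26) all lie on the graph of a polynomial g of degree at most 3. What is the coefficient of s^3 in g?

-1

Write g(s) = as^3 + bs^2 + cs + d. Substituting each data point gives a linear system:
  a + b + c + d = 5
  8a + 4b + 2c + d = 14
  27a + 9b + 3c + d = 23
  64a + 16b + 4c + d = 26
Solving the system yields a = -1, b = 6, c = -2, d = 2.
So g(s) = -s³ + 6s² - 2s + 2.
The leading coefficient is -1.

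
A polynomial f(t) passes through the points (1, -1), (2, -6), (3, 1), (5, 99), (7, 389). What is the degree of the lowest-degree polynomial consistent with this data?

3

Divided differences on the nodes 1, 2, 3, 5, 7:
  order 0: -1  -6  1  99  389
  order 1: -5  7  49  145
  order 2: 6  14  24
  order 3: 2  2
  order 4: 0
The order-3 divided differences are all 2 (nonzero) and every higher order vanishes, so the data lies on a polynomial of degree exactly 3.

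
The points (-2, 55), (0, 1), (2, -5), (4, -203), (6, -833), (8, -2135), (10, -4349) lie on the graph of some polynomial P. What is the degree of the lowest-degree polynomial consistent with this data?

Forward differences of the values at u = -2, 0, 2, 4, 6, 8, 10:
  P  : 55  1  -5  -203  -833  -2135  -4349
  Δ  : -54  -6  -198  -630  -1302  -2214
  Δ^2: 48  -192  -432  -672  -912
  Δ^3: -240  -240  -240  -240
  Δ^4: 0  0  0
  Δ^5: 0  0
  Δ^6: 0
The third differences are constant (-240) and nonzero, while all higher differences vanish, so the minimal degree is 3.

3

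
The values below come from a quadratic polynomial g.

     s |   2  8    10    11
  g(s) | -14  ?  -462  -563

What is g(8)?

The 3 known points determine the degree-2 polynomial uniquely.
Write g(s) = as^2 + bs + c. Substituting each data point gives a linear system:
  4a + 2b + c = -14
  100a + 10b + c = -462
  121a + 11b + c = -563
Solving the system yields a = -5, b = 4, c = -2.
So g(s) = -5s^2 + 4s - 2.
Then g(8) = -290.

-290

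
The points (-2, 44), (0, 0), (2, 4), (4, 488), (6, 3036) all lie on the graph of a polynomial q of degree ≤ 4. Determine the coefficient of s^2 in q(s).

Write q(s) = as^4 + bs^3 + cs^2 + ds + e. Substituting each data point gives a linear system:
  16a - 8b + 4c - 2d + e = 44
  e = 0
  16a + 8b + 4c + 2d + e = 4
  256a + 64b + 16c + 4d + e = 488
  1296a + 216b + 36c + 6d + e = 3036
Solving the system yields a = 3, b = -3, c = -6, d = 2, e = 0.
So q(s) = 3s^4 - 3s^3 - 6s^2 + 2s.
The coefficient of s^2 is -6.

-6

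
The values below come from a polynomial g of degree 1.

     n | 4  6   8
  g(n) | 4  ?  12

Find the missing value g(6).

8

The 2 known points determine the degree-1 polynomial uniquely.
Write g(n) = an + b. Substituting each data point gives a linear system:
  4a + b = 4
  8a + b = 12
Solving the system yields a = 2, b = -4.
So g(n) = 2n - 4.
Then g(6) = 8.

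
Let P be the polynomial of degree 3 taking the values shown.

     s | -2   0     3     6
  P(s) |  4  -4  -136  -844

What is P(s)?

P(s) = -3s^3 - 5s^2 - 2s - 4

Using the Lagrange interpolation formula with nodes -2, 0, 3, 6:
  L_0(s) = s(s - 3)(s - 6) / -80
  L_1(s) = (s + 2)(s - 3)(s - 6) / 36
  L_2(s) = (s + 2)s(s - 6) / -45
  L_3(s) = (s + 2)s(s - 3) / 144
Then P(s) = 4·L_0(s) - 4·L_1(s) - 136·L_2(s) - 844·L_3(s).
Expanding and collecting terms gives P(s) = -3s³ - 5s² - 2s - 4.
Check: P(-2) = 4. ✓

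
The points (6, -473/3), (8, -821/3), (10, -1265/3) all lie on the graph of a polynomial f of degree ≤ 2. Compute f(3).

-131/3

Using the Lagrange interpolation formula with nodes 6, 8, 10:
  L_0(t) = (t - 8)(t - 10) / 8
  L_1(t) = (t - 6)(t - 10) / -4
  L_2(t) = (t - 6)(t - 8) / 8
Then f(t) = -473/3·L_0(t) - 821/3·L_1(t) - 1265/3·L_2(t).
Expanding and collecting terms gives f(t) = -4t^2 - 2t - 5/3.
Evaluating at t = 3: f(3) = -131/3.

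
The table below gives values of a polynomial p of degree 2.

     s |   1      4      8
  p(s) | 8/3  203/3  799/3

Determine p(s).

p(s) = 4s^2 + (5/3)s - 3

Write p(s) = as^2 + bs + c. Substituting each data point gives a linear system:
  a + b + c = 8/3
  16a + 4b + c = 203/3
  64a + 8b + c = 799/3
Solving the system yields a = 4, b = 5/3, c = -3.
So p(s) = 4s^2 + (5/3)s - 3.
Check: p(1) = 8/3. ✓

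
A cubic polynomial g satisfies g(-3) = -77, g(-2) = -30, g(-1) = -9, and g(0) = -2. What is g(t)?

Using the Lagrange interpolation formula with nodes -3, -2, -1, 0:
  L_0(t) = (t + 2)(t + 1)t / -6
  L_1(t) = (t + 3)(t + 1)t / 2
  L_2(t) = (t + 3)(t + 2)t / -2
  L_3(t) = (t + 3)(t + 2)(t + 1) / 6
Then g(t) = -77·L_0(t) - 30·L_1(t) - 9·L_2(t) - 2·L_3(t).
Expanding and collecting terms gives g(t) = 2t³ - t² + 4t - 2.
Check: g(0) = -2. ✓

g(t) = 2t^3 - t^2 + 4t - 2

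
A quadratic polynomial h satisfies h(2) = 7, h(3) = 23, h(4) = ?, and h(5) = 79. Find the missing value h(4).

The 3 known points determine the degree-2 polynomial uniquely.
Write h(t) = at^2 + bt + c. Substituting each data point gives a linear system:
  4a + 2b + c = 7
  9a + 3b + c = 23
  25a + 5b + c = 79
Solving the system yields a = 4, b = -4, c = -1.
So h(t) = 4t² - 4t - 1.
Then h(4) = 47.

47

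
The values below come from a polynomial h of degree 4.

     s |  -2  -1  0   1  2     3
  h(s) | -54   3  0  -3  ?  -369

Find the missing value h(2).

-66

On equispaced nodes a degree-4 polynomial has vanishing fifth forward difference, so
  - h(-2) + 5·h(-1) - 10·h(0) + 10·h(1) - 5·h(2) + h(3) = 0.
Substituting the known values and solving for h(2):
  -5·h(2) = 330
  h(2) = -66.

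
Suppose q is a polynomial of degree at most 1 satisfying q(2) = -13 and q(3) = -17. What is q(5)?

Using the Lagrange interpolation formula with nodes 2, 3:
  L_0(t) = (t - 3) / -1
  L_1(t) = (t - 2) / 1
Then q(t) = -13·L_0(t) - 17·L_1(t).
Expanding and collecting terms gives q(t) = -4t - 5.
Evaluating at t = 5: q(5) = -25.

-25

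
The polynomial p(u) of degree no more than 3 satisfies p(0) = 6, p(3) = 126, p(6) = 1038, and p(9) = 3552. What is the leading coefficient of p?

Write p(u) = au^3 + bu^2 + cu + d. Substituting each data point gives a linear system:
  d = 6
  27a + 9b + 3c + d = 126
  216a + 36b + 6c + d = 1038
  729a + 81b + 9c + d = 3552
Solving the system yields a = 5, b = -1, c = -2, d = 6.
So p(u) = 5u^3 - u^2 - 2u + 6.
The leading coefficient is 5.

5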